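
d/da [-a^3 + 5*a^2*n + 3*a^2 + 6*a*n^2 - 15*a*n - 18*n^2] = -3*a^2 + 10*a*n + 6*a + 6*n^2 - 15*n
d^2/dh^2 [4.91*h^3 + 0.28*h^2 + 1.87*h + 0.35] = 29.46*h + 0.56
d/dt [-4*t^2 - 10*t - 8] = -8*t - 10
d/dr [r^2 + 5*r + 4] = 2*r + 5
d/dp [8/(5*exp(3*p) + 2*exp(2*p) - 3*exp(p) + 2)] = (-120*exp(2*p) - 32*exp(p) + 24)*exp(p)/(5*exp(3*p) + 2*exp(2*p) - 3*exp(p) + 2)^2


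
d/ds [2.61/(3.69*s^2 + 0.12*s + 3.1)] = (-19.2618*s - 0.3132)/(3.69*s^2 + 0.12*s + 3.1)^2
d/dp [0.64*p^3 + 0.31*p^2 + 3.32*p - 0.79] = 1.92*p^2 + 0.62*p + 3.32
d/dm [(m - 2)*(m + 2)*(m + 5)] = 3*m^2 + 10*m - 4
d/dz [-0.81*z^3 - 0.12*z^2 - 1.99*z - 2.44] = -2.43*z^2 - 0.24*z - 1.99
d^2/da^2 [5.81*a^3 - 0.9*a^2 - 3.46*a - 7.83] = 34.86*a - 1.8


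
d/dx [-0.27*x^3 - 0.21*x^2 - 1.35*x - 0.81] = -0.81*x^2 - 0.42*x - 1.35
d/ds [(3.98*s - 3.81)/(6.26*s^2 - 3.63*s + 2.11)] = (-24.9148*s^2 + 47.7012*s - 5.4325)/(39.1876*s^4 - 45.4476*s^3 + 39.5941*s^2 - 15.3186*s + 4.4521)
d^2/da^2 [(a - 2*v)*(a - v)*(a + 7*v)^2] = 12*a^2 + 66*a*v + 18*v^2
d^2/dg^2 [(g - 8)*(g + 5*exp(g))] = 5*g*exp(g) - 30*exp(g) + 2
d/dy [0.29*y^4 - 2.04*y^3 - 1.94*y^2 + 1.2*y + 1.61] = 1.16*y^3 - 6.12*y^2 - 3.88*y + 1.2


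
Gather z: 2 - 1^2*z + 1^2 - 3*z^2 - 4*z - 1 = -3*z^2 - 5*z + 2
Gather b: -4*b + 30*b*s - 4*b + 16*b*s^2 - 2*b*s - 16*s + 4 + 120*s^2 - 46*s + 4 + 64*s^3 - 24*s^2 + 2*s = b*(16*s^2 + 28*s - 8) + 64*s^3 + 96*s^2 - 60*s + 8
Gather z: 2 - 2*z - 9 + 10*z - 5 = 8*z - 12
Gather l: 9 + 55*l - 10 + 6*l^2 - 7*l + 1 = 6*l^2 + 48*l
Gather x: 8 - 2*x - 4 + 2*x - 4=0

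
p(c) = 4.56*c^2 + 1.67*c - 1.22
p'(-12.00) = -107.77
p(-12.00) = 635.38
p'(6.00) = 56.39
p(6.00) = 172.96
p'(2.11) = 20.91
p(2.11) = 22.61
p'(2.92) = 28.30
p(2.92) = 42.54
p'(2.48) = 24.29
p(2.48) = 30.97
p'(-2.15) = -17.94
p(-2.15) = 16.27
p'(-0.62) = -3.98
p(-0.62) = -0.50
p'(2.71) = 26.39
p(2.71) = 36.79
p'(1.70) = 17.17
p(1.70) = 14.80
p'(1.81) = 18.18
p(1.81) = 16.74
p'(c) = 9.12*c + 1.67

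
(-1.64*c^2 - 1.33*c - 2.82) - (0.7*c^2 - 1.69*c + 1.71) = -2.34*c^2 + 0.36*c - 4.53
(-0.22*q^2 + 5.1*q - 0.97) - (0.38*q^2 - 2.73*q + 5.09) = -0.6*q^2 + 7.83*q - 6.06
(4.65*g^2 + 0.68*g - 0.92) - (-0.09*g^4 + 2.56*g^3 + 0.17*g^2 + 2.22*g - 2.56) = 0.09*g^4 - 2.56*g^3 + 4.48*g^2 - 1.54*g + 1.64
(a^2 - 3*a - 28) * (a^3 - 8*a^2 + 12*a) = a^5 - 11*a^4 + 8*a^3 + 188*a^2 - 336*a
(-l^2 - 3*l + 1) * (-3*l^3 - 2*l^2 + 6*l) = 3*l^5 + 11*l^4 - 3*l^3 - 20*l^2 + 6*l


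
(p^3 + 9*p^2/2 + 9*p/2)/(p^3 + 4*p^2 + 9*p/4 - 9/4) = 2*p/(2*p - 1)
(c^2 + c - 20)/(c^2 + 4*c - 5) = (c - 4)/(c - 1)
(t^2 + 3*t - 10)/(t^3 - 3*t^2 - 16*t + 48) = (t^2 + 3*t - 10)/(t^3 - 3*t^2 - 16*t + 48)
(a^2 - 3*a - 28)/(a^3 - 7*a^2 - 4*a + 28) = (a + 4)/(a^2 - 4)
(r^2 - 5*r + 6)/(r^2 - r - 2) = (r - 3)/(r + 1)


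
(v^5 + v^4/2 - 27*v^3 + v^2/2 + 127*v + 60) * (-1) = -v^5 - v^4/2 + 27*v^3 - v^2/2 - 127*v - 60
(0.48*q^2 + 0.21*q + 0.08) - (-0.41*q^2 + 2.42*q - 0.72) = 0.89*q^2 - 2.21*q + 0.8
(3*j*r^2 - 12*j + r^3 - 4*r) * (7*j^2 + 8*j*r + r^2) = 21*j^3*r^2 - 84*j^3 + 31*j^2*r^3 - 124*j^2*r + 11*j*r^4 - 44*j*r^2 + r^5 - 4*r^3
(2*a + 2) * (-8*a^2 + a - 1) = -16*a^3 - 14*a^2 - 2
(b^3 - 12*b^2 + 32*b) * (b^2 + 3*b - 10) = b^5 - 9*b^4 - 14*b^3 + 216*b^2 - 320*b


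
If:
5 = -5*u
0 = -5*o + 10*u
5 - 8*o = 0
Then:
No Solution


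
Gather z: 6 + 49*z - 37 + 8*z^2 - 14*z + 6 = 8*z^2 + 35*z - 25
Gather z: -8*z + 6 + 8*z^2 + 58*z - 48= 8*z^2 + 50*z - 42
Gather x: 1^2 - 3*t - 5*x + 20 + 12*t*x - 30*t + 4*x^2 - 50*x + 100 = -33*t + 4*x^2 + x*(12*t - 55) + 121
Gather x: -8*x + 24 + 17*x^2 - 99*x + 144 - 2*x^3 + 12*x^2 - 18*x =-2*x^3 + 29*x^2 - 125*x + 168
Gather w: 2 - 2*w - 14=-2*w - 12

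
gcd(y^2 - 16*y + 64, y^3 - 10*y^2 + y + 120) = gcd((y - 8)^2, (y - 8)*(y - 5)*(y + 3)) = y - 8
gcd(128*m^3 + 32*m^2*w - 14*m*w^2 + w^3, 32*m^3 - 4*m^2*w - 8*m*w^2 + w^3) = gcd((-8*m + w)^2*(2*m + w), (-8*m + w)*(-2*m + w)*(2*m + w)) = -16*m^2 - 6*m*w + w^2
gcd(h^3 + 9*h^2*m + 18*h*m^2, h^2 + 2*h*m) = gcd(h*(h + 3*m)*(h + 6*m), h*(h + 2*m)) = h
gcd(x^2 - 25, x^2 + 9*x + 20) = x + 5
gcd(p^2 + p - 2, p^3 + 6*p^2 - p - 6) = p - 1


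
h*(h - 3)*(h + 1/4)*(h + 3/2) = h^4 - 5*h^3/4 - 39*h^2/8 - 9*h/8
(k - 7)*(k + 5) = k^2 - 2*k - 35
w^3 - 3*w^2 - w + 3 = (w - 3)*(w - 1)*(w + 1)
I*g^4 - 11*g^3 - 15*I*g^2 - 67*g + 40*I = (g - I)*(g + 5*I)*(g + 8*I)*(I*g + 1)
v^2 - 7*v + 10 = (v - 5)*(v - 2)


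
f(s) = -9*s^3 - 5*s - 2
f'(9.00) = -2192.00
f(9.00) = -6608.00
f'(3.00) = -248.00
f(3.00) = -260.00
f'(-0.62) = -15.38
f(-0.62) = 3.24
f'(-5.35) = -777.81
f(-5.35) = 1402.92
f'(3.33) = -304.40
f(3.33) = -350.98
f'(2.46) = -168.39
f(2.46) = -148.28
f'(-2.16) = -130.97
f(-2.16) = 99.50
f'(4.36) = -518.26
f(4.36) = -769.74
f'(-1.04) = -34.20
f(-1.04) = 13.32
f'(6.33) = -1086.86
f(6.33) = -2316.38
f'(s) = -27*s^2 - 5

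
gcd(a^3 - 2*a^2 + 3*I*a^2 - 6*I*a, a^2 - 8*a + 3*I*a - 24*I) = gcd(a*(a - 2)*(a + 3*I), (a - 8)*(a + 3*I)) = a + 3*I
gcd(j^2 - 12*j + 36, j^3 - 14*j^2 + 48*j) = j - 6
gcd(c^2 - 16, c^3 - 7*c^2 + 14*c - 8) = c - 4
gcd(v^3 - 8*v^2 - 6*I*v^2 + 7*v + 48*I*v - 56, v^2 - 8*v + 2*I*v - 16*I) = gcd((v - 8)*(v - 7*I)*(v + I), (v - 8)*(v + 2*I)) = v - 8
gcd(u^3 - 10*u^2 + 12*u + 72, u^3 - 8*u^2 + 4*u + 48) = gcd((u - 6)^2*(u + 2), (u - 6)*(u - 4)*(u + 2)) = u^2 - 4*u - 12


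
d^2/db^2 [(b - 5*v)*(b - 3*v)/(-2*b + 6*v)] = 0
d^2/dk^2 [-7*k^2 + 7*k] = -14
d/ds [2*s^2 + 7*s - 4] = 4*s + 7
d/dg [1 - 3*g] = -3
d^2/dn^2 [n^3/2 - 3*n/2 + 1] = 3*n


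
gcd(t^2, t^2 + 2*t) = t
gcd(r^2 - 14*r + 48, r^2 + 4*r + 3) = 1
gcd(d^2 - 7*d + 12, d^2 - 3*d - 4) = d - 4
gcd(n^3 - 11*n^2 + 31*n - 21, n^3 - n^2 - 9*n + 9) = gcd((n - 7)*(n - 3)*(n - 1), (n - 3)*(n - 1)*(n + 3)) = n^2 - 4*n + 3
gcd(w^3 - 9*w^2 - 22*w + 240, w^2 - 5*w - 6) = w - 6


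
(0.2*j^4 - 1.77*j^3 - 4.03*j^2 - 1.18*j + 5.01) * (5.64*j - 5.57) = 1.128*j^5 - 11.0968*j^4 - 12.8703*j^3 + 15.7919*j^2 + 34.829*j - 27.9057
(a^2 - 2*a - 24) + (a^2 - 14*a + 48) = 2*a^2 - 16*a + 24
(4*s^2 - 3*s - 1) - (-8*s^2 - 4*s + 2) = 12*s^2 + s - 3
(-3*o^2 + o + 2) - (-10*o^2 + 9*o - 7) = 7*o^2 - 8*o + 9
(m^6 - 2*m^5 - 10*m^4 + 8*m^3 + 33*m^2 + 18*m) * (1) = m^6 - 2*m^5 - 10*m^4 + 8*m^3 + 33*m^2 + 18*m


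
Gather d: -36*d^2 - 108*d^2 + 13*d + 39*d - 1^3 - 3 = -144*d^2 + 52*d - 4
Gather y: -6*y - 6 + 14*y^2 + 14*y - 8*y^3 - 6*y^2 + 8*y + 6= -8*y^3 + 8*y^2 + 16*y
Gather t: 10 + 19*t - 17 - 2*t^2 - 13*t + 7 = -2*t^2 + 6*t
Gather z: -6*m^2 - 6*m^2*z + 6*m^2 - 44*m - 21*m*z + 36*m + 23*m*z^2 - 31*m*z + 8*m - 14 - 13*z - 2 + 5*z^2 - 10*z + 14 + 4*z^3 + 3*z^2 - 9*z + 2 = 4*z^3 + z^2*(23*m + 8) + z*(-6*m^2 - 52*m - 32)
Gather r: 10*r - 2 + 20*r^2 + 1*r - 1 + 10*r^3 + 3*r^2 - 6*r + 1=10*r^3 + 23*r^2 + 5*r - 2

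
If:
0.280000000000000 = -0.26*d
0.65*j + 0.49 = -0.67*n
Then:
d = -1.08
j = -1.03076923076923*n - 0.753846153846154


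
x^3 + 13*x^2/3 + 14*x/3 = x*(x + 2)*(x + 7/3)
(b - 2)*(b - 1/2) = b^2 - 5*b/2 + 1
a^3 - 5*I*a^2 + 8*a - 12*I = (a - 6*I)*(a - I)*(a + 2*I)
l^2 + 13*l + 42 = (l + 6)*(l + 7)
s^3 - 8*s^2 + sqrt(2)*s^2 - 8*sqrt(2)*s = s*(s - 8)*(s + sqrt(2))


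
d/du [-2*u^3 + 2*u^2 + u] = -6*u^2 + 4*u + 1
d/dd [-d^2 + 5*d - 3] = 5 - 2*d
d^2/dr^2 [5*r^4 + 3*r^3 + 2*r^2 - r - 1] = 60*r^2 + 18*r + 4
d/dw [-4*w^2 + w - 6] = 1 - 8*w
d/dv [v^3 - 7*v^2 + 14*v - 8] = 3*v^2 - 14*v + 14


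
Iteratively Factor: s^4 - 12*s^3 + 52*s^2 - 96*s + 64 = (s - 4)*(s^3 - 8*s^2 + 20*s - 16) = (s - 4)^2*(s^2 - 4*s + 4) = (s - 4)^2*(s - 2)*(s - 2)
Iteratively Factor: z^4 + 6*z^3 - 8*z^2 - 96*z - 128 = (z + 2)*(z^3 + 4*z^2 - 16*z - 64) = (z + 2)*(z + 4)*(z^2 - 16) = (z + 2)*(z + 4)^2*(z - 4)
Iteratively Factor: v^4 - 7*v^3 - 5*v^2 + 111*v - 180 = (v - 5)*(v^3 - 2*v^2 - 15*v + 36) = (v - 5)*(v - 3)*(v^2 + v - 12) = (v - 5)*(v - 3)*(v + 4)*(v - 3)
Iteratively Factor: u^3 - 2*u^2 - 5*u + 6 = (u - 3)*(u^2 + u - 2) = (u - 3)*(u - 1)*(u + 2)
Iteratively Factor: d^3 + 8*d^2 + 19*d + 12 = (d + 4)*(d^2 + 4*d + 3) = (d + 1)*(d + 4)*(d + 3)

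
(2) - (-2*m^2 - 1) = 2*m^2 + 3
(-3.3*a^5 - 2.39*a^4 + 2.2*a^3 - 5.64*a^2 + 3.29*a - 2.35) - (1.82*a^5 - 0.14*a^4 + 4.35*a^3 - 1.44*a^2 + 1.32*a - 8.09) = -5.12*a^5 - 2.25*a^4 - 2.15*a^3 - 4.2*a^2 + 1.97*a + 5.74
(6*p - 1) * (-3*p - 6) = -18*p^2 - 33*p + 6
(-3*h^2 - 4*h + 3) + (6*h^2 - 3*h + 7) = 3*h^2 - 7*h + 10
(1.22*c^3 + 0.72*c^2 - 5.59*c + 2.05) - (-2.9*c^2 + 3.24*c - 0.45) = 1.22*c^3 + 3.62*c^2 - 8.83*c + 2.5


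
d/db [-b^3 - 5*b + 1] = -3*b^2 - 5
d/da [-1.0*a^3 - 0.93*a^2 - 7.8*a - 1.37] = -3.0*a^2 - 1.86*a - 7.8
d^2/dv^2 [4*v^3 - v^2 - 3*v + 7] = 24*v - 2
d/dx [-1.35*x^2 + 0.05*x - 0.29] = 0.05 - 2.7*x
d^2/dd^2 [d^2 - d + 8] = 2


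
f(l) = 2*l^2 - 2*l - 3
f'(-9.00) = -38.00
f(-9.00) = 177.00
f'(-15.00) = -62.00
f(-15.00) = 477.00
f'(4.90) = 17.60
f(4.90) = 35.22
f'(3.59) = 12.36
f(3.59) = 15.60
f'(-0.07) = -2.28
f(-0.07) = -2.85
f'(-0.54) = -4.16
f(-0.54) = -1.34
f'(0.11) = -1.56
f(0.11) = -3.20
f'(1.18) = 2.72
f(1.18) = -2.58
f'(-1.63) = -8.52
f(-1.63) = 5.57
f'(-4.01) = -18.04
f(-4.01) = 37.18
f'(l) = 4*l - 2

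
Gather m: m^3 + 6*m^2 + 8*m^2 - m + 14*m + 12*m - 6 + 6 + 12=m^3 + 14*m^2 + 25*m + 12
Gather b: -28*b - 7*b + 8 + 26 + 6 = 40 - 35*b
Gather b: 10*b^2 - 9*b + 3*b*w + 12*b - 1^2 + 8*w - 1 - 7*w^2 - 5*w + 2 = 10*b^2 + b*(3*w + 3) - 7*w^2 + 3*w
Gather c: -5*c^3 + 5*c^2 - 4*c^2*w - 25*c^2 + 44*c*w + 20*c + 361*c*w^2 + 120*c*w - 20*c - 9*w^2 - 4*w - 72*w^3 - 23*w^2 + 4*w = -5*c^3 + c^2*(-4*w - 20) + c*(361*w^2 + 164*w) - 72*w^3 - 32*w^2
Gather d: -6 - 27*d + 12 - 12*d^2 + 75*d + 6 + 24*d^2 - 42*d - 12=12*d^2 + 6*d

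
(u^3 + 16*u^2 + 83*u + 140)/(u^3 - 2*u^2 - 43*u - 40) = (u^2 + 11*u + 28)/(u^2 - 7*u - 8)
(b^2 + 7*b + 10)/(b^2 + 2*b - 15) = (b + 2)/(b - 3)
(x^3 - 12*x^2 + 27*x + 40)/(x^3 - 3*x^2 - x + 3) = (x^2 - 13*x + 40)/(x^2 - 4*x + 3)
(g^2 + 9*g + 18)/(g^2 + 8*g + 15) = (g + 6)/(g + 5)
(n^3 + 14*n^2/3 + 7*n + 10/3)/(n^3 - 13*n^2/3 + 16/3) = (3*n^2 + 11*n + 10)/(3*n^2 - 16*n + 16)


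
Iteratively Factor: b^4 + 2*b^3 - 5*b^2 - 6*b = (b - 2)*(b^3 + 4*b^2 + 3*b) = b*(b - 2)*(b^2 + 4*b + 3) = b*(b - 2)*(b + 3)*(b + 1)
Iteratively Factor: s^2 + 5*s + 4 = (s + 1)*(s + 4)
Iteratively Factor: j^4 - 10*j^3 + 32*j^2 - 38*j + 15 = (j - 1)*(j^3 - 9*j^2 + 23*j - 15) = (j - 3)*(j - 1)*(j^2 - 6*j + 5) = (j - 3)*(j - 1)^2*(j - 5)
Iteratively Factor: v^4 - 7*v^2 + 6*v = (v)*(v^3 - 7*v + 6) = v*(v - 1)*(v^2 + v - 6) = v*(v - 1)*(v + 3)*(v - 2)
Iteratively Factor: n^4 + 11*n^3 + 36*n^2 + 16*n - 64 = (n + 4)*(n^3 + 7*n^2 + 8*n - 16) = (n - 1)*(n + 4)*(n^2 + 8*n + 16) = (n - 1)*(n + 4)^2*(n + 4)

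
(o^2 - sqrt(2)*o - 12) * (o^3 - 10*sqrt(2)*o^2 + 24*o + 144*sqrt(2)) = o^5 - 11*sqrt(2)*o^4 + 32*o^3 + 240*sqrt(2)*o^2 - 576*o - 1728*sqrt(2)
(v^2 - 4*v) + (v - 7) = v^2 - 3*v - 7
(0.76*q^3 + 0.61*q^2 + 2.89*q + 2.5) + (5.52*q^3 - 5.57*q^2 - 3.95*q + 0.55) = 6.28*q^3 - 4.96*q^2 - 1.06*q + 3.05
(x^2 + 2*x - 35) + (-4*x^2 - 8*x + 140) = -3*x^2 - 6*x + 105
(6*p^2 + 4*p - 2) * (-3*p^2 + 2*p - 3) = -18*p^4 - 4*p^2 - 16*p + 6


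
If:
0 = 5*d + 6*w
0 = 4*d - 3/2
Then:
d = 3/8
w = -5/16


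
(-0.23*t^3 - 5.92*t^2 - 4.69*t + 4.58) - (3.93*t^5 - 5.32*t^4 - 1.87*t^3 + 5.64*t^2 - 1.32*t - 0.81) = -3.93*t^5 + 5.32*t^4 + 1.64*t^3 - 11.56*t^2 - 3.37*t + 5.39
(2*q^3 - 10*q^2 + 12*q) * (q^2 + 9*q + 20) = 2*q^5 + 8*q^4 - 38*q^3 - 92*q^2 + 240*q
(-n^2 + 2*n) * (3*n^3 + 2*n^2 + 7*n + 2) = -3*n^5 + 4*n^4 - 3*n^3 + 12*n^2 + 4*n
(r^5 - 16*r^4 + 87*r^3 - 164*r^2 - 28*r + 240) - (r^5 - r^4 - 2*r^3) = -15*r^4 + 89*r^3 - 164*r^2 - 28*r + 240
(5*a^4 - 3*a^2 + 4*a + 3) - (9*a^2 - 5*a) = 5*a^4 - 12*a^2 + 9*a + 3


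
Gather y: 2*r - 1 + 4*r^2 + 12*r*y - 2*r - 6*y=4*r^2 + y*(12*r - 6) - 1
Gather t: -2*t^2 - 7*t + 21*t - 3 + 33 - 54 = -2*t^2 + 14*t - 24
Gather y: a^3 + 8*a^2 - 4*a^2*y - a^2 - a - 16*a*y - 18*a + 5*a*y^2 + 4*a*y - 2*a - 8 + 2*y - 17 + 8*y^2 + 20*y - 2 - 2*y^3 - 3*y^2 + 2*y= a^3 + 7*a^2 - 21*a - 2*y^3 + y^2*(5*a + 5) + y*(-4*a^2 - 12*a + 24) - 27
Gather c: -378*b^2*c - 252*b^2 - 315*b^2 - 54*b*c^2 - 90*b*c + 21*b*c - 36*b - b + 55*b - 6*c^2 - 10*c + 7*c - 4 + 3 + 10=-567*b^2 + 18*b + c^2*(-54*b - 6) + c*(-378*b^2 - 69*b - 3) + 9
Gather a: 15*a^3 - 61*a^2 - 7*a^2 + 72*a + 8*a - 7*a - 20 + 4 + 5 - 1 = 15*a^3 - 68*a^2 + 73*a - 12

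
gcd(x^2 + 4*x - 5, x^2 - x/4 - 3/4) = x - 1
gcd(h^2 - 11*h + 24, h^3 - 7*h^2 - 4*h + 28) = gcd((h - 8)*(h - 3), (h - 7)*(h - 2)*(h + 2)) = 1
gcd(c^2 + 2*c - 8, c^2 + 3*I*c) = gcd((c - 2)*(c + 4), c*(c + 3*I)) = 1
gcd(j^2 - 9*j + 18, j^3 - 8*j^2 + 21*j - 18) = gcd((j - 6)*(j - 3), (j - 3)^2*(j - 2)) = j - 3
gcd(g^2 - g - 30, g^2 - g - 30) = g^2 - g - 30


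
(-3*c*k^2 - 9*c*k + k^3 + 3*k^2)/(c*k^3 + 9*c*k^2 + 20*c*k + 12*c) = k*(-3*c*k - 9*c + k^2 + 3*k)/(c*(k^3 + 9*k^2 + 20*k + 12))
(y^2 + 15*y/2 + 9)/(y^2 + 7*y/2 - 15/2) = (2*y^2 + 15*y + 18)/(2*y^2 + 7*y - 15)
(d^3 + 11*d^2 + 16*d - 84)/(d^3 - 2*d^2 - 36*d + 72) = (d + 7)/(d - 6)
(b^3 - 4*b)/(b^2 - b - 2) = b*(b + 2)/(b + 1)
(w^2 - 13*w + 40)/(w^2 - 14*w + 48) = (w - 5)/(w - 6)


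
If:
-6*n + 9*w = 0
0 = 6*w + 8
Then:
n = -2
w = -4/3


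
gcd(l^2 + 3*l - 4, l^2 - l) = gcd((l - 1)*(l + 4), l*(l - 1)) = l - 1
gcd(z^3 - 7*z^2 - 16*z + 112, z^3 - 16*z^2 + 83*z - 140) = z^2 - 11*z + 28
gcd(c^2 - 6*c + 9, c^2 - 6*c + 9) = c^2 - 6*c + 9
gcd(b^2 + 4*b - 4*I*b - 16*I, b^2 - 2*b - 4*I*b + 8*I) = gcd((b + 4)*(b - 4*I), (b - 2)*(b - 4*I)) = b - 4*I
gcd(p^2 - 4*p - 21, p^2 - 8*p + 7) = p - 7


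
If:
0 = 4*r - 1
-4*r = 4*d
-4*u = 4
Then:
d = -1/4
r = 1/4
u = -1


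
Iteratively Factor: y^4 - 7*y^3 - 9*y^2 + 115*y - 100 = (y + 4)*(y^3 - 11*y^2 + 35*y - 25) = (y - 5)*(y + 4)*(y^2 - 6*y + 5) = (y - 5)*(y - 1)*(y + 4)*(y - 5)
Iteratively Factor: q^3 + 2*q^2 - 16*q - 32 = (q - 4)*(q^2 + 6*q + 8) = (q - 4)*(q + 2)*(q + 4)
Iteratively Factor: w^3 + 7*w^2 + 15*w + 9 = (w + 3)*(w^2 + 4*w + 3) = (w + 1)*(w + 3)*(w + 3)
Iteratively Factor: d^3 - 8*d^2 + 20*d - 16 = (d - 4)*(d^2 - 4*d + 4) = (d - 4)*(d - 2)*(d - 2)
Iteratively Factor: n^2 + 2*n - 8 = (n - 2)*(n + 4)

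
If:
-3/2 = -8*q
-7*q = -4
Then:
No Solution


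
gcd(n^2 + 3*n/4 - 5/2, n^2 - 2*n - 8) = n + 2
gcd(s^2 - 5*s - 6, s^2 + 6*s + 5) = s + 1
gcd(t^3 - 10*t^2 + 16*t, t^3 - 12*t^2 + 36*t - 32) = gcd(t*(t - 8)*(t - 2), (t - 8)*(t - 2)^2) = t^2 - 10*t + 16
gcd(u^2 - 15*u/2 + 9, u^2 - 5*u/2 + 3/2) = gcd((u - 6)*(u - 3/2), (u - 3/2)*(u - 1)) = u - 3/2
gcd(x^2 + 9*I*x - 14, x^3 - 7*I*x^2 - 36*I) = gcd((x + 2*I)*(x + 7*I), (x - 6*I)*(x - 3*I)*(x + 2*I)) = x + 2*I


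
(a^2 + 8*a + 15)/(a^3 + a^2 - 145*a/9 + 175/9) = 9*(a + 3)/(9*a^2 - 36*a + 35)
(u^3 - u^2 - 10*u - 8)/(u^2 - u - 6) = (u^2 - 3*u - 4)/(u - 3)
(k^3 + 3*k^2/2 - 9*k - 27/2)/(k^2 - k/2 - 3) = (k^2 - 9)/(k - 2)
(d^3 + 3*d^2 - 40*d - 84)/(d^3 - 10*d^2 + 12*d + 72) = (d + 7)/(d - 6)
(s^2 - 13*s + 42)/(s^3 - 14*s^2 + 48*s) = (s - 7)/(s*(s - 8))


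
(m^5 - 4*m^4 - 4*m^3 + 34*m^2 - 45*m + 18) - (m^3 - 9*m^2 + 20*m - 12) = m^5 - 4*m^4 - 5*m^3 + 43*m^2 - 65*m + 30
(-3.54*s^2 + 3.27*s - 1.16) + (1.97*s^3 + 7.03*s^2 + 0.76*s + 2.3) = 1.97*s^3 + 3.49*s^2 + 4.03*s + 1.14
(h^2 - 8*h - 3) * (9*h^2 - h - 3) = 9*h^4 - 73*h^3 - 22*h^2 + 27*h + 9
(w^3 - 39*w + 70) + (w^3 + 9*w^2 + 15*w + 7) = 2*w^3 + 9*w^2 - 24*w + 77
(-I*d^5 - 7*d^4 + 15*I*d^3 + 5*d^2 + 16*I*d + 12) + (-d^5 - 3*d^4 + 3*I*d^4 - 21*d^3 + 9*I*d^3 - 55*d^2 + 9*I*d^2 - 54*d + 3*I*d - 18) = -d^5 - I*d^5 - 10*d^4 + 3*I*d^4 - 21*d^3 + 24*I*d^3 - 50*d^2 + 9*I*d^2 - 54*d + 19*I*d - 6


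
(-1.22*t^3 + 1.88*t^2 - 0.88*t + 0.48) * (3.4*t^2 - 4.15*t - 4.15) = -4.148*t^5 + 11.455*t^4 - 5.731*t^3 - 2.518*t^2 + 1.66*t - 1.992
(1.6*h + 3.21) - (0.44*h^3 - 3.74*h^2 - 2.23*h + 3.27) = -0.44*h^3 + 3.74*h^2 + 3.83*h - 0.0600000000000001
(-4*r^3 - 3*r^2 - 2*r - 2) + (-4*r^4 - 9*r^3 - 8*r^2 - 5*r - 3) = -4*r^4 - 13*r^3 - 11*r^2 - 7*r - 5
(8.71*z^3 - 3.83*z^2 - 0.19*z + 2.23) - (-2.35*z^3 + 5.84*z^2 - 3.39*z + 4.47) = 11.06*z^3 - 9.67*z^2 + 3.2*z - 2.24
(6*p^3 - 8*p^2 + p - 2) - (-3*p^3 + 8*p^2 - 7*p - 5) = 9*p^3 - 16*p^2 + 8*p + 3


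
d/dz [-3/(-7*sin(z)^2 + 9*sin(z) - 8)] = 3*(9 - 14*sin(z))*cos(z)/(7*sin(z)^2 - 9*sin(z) + 8)^2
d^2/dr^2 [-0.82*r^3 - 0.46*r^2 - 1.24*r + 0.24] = -4.92*r - 0.92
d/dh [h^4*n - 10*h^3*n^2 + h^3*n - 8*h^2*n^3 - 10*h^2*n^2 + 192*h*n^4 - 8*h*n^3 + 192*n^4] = n*(4*h^3 - 30*h^2*n + 3*h^2 - 16*h*n^2 - 20*h*n + 192*n^3 - 8*n^2)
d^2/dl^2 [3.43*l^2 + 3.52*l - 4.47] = 6.86000000000000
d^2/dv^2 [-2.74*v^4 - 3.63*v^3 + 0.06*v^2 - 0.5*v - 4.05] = -32.88*v^2 - 21.78*v + 0.12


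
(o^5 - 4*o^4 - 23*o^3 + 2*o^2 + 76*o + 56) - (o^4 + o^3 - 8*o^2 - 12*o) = o^5 - 5*o^4 - 24*o^3 + 10*o^2 + 88*o + 56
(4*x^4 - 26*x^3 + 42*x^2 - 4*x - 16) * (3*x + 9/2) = 12*x^5 - 60*x^4 + 9*x^3 + 177*x^2 - 66*x - 72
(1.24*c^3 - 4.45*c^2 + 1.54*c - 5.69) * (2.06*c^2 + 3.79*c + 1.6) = 2.5544*c^5 - 4.4674*c^4 - 11.7091*c^3 - 13.0048*c^2 - 19.1011*c - 9.104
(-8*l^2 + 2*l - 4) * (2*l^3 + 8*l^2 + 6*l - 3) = -16*l^5 - 60*l^4 - 40*l^3 + 4*l^2 - 30*l + 12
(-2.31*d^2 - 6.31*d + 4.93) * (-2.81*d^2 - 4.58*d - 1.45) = 6.4911*d^4 + 28.3109*d^3 + 18.396*d^2 - 13.4299*d - 7.1485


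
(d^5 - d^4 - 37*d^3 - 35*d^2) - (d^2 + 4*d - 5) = d^5 - d^4 - 37*d^3 - 36*d^2 - 4*d + 5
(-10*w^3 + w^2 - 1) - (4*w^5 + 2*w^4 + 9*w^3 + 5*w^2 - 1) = -4*w^5 - 2*w^4 - 19*w^3 - 4*w^2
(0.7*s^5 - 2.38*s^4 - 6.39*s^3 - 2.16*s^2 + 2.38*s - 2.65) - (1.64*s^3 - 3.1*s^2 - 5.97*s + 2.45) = 0.7*s^5 - 2.38*s^4 - 8.03*s^3 + 0.94*s^2 + 8.35*s - 5.1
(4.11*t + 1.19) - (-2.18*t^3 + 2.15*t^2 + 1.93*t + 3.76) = 2.18*t^3 - 2.15*t^2 + 2.18*t - 2.57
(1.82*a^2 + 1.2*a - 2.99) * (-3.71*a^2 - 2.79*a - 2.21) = -6.7522*a^4 - 9.5298*a^3 + 3.7227*a^2 + 5.6901*a + 6.6079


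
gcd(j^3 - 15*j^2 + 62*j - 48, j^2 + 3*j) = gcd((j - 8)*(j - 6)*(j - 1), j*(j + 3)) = 1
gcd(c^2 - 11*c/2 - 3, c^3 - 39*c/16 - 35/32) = c + 1/2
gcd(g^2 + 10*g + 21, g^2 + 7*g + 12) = g + 3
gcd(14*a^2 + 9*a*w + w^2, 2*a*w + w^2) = 2*a + w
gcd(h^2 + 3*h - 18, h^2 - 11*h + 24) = h - 3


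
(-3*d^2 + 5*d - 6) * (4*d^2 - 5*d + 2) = -12*d^4 + 35*d^3 - 55*d^2 + 40*d - 12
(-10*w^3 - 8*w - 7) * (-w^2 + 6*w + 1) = 10*w^5 - 60*w^4 - 2*w^3 - 41*w^2 - 50*w - 7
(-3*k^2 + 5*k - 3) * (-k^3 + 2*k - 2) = 3*k^5 - 5*k^4 - 3*k^3 + 16*k^2 - 16*k + 6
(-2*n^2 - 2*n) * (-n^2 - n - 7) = 2*n^4 + 4*n^3 + 16*n^2 + 14*n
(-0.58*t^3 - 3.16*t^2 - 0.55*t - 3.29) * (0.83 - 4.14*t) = 2.4012*t^4 + 12.601*t^3 - 0.3458*t^2 + 13.1641*t - 2.7307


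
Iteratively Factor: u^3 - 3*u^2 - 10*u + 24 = (u - 4)*(u^2 + u - 6) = (u - 4)*(u + 3)*(u - 2)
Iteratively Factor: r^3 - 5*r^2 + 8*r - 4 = (r - 2)*(r^2 - 3*r + 2) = (r - 2)*(r - 1)*(r - 2)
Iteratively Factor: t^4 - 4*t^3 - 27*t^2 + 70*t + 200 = (t - 5)*(t^3 + t^2 - 22*t - 40) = (t - 5)*(t + 4)*(t^2 - 3*t - 10) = (t - 5)^2*(t + 4)*(t + 2)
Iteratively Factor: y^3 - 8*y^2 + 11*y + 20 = (y + 1)*(y^2 - 9*y + 20) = (y - 4)*(y + 1)*(y - 5)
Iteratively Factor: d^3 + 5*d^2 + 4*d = (d + 1)*(d^2 + 4*d) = d*(d + 1)*(d + 4)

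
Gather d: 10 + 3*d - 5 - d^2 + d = -d^2 + 4*d + 5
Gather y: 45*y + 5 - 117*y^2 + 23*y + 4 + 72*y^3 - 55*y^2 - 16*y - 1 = 72*y^3 - 172*y^2 + 52*y + 8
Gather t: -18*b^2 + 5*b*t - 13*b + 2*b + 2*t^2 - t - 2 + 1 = -18*b^2 - 11*b + 2*t^2 + t*(5*b - 1) - 1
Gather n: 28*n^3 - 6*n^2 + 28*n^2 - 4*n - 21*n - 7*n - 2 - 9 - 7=28*n^3 + 22*n^2 - 32*n - 18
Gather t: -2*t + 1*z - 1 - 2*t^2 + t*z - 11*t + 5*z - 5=-2*t^2 + t*(z - 13) + 6*z - 6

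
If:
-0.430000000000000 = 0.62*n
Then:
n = -0.69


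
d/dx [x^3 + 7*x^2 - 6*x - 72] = 3*x^2 + 14*x - 6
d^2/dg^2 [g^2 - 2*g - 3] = 2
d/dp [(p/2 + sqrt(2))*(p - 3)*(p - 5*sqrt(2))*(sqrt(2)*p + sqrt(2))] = 2*sqrt(2)*p^3 - 9*p^2 - 3*sqrt(2)*p^2 - 23*sqrt(2)*p + 12*p + 9 + 20*sqrt(2)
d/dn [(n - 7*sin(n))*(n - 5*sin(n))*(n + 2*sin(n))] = -10*n^2*cos(n) + 3*n^2 - 20*n*sin(n) + 11*n*sin(2*n) + 210*sin(n)^2*cos(n) + 11*sin(n)^2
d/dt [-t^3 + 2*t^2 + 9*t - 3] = -3*t^2 + 4*t + 9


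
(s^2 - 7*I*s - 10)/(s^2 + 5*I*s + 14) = (s - 5*I)/(s + 7*I)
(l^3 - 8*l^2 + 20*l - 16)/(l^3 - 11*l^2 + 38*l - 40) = (l - 2)/(l - 5)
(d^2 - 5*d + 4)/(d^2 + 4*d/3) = 3*(d^2 - 5*d + 4)/(d*(3*d + 4))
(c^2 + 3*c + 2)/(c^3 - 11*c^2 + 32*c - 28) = (c^2 + 3*c + 2)/(c^3 - 11*c^2 + 32*c - 28)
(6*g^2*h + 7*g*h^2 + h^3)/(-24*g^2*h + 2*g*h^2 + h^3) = (-g - h)/(4*g - h)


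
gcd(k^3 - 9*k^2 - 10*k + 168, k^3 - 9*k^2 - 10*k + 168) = k^3 - 9*k^2 - 10*k + 168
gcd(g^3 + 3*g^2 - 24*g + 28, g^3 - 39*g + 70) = g^2 + 5*g - 14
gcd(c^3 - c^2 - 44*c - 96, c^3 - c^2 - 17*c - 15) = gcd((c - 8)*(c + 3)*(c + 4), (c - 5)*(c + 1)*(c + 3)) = c + 3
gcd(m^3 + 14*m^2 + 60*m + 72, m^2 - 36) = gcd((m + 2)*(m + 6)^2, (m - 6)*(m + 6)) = m + 6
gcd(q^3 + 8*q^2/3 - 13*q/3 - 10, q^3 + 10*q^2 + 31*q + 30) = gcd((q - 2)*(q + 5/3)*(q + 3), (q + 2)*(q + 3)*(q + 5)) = q + 3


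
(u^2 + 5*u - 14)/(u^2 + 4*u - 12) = (u + 7)/(u + 6)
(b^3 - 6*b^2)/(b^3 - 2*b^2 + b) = b*(b - 6)/(b^2 - 2*b + 1)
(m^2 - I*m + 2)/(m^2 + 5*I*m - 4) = (m - 2*I)/(m + 4*I)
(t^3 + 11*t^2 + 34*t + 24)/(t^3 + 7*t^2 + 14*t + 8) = (t + 6)/(t + 2)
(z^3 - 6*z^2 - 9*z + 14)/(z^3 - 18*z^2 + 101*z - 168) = (z^2 + z - 2)/(z^2 - 11*z + 24)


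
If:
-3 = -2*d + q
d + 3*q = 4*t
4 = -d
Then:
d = -4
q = -11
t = -37/4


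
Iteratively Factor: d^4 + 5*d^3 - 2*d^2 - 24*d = (d - 2)*(d^3 + 7*d^2 + 12*d) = (d - 2)*(d + 4)*(d^2 + 3*d) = (d - 2)*(d + 3)*(d + 4)*(d)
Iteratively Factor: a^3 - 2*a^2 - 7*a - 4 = (a + 1)*(a^2 - 3*a - 4) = (a - 4)*(a + 1)*(a + 1)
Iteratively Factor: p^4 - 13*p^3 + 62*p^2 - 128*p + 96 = (p - 4)*(p^3 - 9*p^2 + 26*p - 24) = (p - 4)*(p - 2)*(p^2 - 7*p + 12) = (p - 4)^2*(p - 2)*(p - 3)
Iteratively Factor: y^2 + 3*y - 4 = (y - 1)*(y + 4)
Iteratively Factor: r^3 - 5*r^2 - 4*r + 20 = (r - 5)*(r^2 - 4) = (r - 5)*(r + 2)*(r - 2)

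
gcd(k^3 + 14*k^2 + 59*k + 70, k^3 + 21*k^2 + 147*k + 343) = k + 7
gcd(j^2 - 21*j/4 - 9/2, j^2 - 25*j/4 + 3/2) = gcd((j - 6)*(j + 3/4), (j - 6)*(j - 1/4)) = j - 6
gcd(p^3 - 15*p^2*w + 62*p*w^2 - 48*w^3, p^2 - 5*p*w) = 1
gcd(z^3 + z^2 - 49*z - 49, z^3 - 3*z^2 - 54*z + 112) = z + 7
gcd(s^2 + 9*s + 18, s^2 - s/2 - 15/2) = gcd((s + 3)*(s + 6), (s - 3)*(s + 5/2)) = 1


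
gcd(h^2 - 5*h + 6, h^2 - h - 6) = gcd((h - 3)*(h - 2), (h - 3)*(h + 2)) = h - 3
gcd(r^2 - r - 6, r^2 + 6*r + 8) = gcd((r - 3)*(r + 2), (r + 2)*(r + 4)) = r + 2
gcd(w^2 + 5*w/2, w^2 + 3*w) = w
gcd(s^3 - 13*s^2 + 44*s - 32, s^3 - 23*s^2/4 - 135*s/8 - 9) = s - 8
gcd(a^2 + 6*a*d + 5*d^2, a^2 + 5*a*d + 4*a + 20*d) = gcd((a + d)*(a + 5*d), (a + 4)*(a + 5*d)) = a + 5*d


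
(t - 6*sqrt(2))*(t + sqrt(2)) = t^2 - 5*sqrt(2)*t - 12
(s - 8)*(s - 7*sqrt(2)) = s^2 - 7*sqrt(2)*s - 8*s + 56*sqrt(2)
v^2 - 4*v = v*(v - 4)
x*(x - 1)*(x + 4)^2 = x^4 + 7*x^3 + 8*x^2 - 16*x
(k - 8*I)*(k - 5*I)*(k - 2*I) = k^3 - 15*I*k^2 - 66*k + 80*I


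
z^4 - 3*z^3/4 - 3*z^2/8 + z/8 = z*(z - 1)*(z - 1/4)*(z + 1/2)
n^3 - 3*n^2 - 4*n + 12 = (n - 3)*(n - 2)*(n + 2)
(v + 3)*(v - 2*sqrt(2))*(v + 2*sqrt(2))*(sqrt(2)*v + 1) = sqrt(2)*v^4 + v^3 + 3*sqrt(2)*v^3 - 8*sqrt(2)*v^2 + 3*v^2 - 24*sqrt(2)*v - 8*v - 24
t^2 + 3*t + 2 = (t + 1)*(t + 2)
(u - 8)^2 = u^2 - 16*u + 64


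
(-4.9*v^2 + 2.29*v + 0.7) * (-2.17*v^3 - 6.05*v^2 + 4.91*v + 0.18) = 10.633*v^5 + 24.6757*v^4 - 39.4325*v^3 + 6.1269*v^2 + 3.8492*v + 0.126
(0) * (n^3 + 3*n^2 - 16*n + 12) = 0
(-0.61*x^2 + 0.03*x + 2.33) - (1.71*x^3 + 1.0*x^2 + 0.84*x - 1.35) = -1.71*x^3 - 1.61*x^2 - 0.81*x + 3.68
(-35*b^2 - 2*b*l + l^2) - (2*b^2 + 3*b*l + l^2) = -37*b^2 - 5*b*l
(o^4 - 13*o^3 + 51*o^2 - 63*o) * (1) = o^4 - 13*o^3 + 51*o^2 - 63*o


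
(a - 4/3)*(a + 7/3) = a^2 + a - 28/9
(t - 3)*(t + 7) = t^2 + 4*t - 21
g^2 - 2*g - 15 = (g - 5)*(g + 3)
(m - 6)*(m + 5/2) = m^2 - 7*m/2 - 15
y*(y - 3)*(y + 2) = y^3 - y^2 - 6*y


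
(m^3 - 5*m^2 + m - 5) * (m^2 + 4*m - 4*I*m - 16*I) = m^5 - m^4 - 4*I*m^4 - 19*m^3 + 4*I*m^3 - m^2 + 76*I*m^2 - 20*m + 4*I*m + 80*I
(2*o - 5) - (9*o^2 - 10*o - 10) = -9*o^2 + 12*o + 5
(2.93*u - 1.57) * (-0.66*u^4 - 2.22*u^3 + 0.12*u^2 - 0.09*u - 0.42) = -1.9338*u^5 - 5.4684*u^4 + 3.837*u^3 - 0.4521*u^2 - 1.0893*u + 0.6594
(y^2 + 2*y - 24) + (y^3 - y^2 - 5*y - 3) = y^3 - 3*y - 27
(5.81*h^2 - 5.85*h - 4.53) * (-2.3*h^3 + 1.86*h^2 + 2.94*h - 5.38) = -13.363*h^5 + 24.2616*h^4 + 16.6194*h^3 - 56.8826*h^2 + 18.1548*h + 24.3714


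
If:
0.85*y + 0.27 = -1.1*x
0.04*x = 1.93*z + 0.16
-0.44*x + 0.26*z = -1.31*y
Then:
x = -0.21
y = -0.05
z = -0.09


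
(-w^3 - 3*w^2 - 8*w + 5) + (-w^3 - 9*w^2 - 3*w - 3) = -2*w^3 - 12*w^2 - 11*w + 2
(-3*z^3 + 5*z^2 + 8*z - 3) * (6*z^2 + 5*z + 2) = -18*z^5 + 15*z^4 + 67*z^3 + 32*z^2 + z - 6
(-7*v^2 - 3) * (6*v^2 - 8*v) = -42*v^4 + 56*v^3 - 18*v^2 + 24*v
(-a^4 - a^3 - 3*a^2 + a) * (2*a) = -2*a^5 - 2*a^4 - 6*a^3 + 2*a^2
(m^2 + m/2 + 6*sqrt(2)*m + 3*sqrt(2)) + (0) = m^2 + m/2 + 6*sqrt(2)*m + 3*sqrt(2)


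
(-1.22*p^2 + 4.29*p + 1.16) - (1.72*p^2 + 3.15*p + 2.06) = -2.94*p^2 + 1.14*p - 0.9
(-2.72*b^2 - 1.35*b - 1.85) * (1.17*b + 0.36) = -3.1824*b^3 - 2.5587*b^2 - 2.6505*b - 0.666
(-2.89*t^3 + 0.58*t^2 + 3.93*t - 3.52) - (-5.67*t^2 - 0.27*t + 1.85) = -2.89*t^3 + 6.25*t^2 + 4.2*t - 5.37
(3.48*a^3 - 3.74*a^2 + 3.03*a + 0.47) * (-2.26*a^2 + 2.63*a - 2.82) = -7.8648*a^5 + 17.6048*a^4 - 26.4976*a^3 + 17.4535*a^2 - 7.3085*a - 1.3254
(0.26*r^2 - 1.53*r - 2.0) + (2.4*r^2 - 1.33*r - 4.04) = 2.66*r^2 - 2.86*r - 6.04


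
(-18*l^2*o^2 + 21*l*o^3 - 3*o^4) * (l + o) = -18*l^3*o^2 + 3*l^2*o^3 + 18*l*o^4 - 3*o^5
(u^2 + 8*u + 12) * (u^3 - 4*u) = u^5 + 8*u^4 + 8*u^3 - 32*u^2 - 48*u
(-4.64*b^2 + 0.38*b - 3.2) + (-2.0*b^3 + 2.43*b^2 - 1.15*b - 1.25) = -2.0*b^3 - 2.21*b^2 - 0.77*b - 4.45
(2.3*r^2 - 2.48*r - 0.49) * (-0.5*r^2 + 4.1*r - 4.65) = -1.15*r^4 + 10.67*r^3 - 20.618*r^2 + 9.523*r + 2.2785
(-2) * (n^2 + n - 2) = -2*n^2 - 2*n + 4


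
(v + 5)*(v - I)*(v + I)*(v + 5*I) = v^4 + 5*v^3 + 5*I*v^3 + v^2 + 25*I*v^2 + 5*v + 5*I*v + 25*I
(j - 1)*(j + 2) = j^2 + j - 2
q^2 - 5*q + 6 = (q - 3)*(q - 2)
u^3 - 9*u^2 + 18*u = u*(u - 6)*(u - 3)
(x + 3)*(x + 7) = x^2 + 10*x + 21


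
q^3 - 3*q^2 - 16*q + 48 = (q - 4)*(q - 3)*(q + 4)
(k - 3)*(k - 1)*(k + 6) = k^3 + 2*k^2 - 21*k + 18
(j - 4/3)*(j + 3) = j^2 + 5*j/3 - 4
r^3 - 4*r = r*(r - 2)*(r + 2)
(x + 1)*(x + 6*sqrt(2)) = x^2 + x + 6*sqrt(2)*x + 6*sqrt(2)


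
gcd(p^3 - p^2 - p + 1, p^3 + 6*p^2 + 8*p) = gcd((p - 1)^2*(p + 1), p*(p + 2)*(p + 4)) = 1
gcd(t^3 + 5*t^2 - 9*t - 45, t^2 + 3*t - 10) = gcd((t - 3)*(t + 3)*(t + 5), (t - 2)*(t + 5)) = t + 5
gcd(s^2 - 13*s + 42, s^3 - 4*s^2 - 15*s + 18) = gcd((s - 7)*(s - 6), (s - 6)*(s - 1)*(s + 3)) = s - 6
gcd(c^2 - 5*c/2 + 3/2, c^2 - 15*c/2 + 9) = c - 3/2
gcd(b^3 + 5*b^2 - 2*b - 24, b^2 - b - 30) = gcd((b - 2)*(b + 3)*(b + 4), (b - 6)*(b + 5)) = 1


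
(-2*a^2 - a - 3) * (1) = -2*a^2 - a - 3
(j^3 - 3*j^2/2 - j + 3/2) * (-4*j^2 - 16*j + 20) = -4*j^5 - 10*j^4 + 48*j^3 - 20*j^2 - 44*j + 30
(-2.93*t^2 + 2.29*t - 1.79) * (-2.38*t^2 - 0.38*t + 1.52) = 6.9734*t^4 - 4.3368*t^3 - 1.0636*t^2 + 4.161*t - 2.7208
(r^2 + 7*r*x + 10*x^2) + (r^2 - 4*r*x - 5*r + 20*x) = 2*r^2 + 3*r*x - 5*r + 10*x^2 + 20*x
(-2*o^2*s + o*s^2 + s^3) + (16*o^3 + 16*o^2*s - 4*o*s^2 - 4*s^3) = 16*o^3 + 14*o^2*s - 3*o*s^2 - 3*s^3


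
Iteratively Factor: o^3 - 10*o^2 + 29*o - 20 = (o - 5)*(o^2 - 5*o + 4) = (o - 5)*(o - 1)*(o - 4)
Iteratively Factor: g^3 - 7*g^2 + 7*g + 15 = (g + 1)*(g^2 - 8*g + 15) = (g - 5)*(g + 1)*(g - 3)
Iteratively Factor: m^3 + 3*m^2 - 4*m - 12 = (m + 3)*(m^2 - 4) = (m + 2)*(m + 3)*(m - 2)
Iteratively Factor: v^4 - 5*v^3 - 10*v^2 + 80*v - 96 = (v - 2)*(v^3 - 3*v^2 - 16*v + 48) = (v - 2)*(v + 4)*(v^2 - 7*v + 12) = (v - 3)*(v - 2)*(v + 4)*(v - 4)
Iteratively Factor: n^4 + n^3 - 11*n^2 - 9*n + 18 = (n + 3)*(n^3 - 2*n^2 - 5*n + 6) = (n - 3)*(n + 3)*(n^2 + n - 2) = (n - 3)*(n - 1)*(n + 3)*(n + 2)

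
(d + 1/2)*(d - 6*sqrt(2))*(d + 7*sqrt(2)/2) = d^3 - 5*sqrt(2)*d^2/2 + d^2/2 - 42*d - 5*sqrt(2)*d/4 - 21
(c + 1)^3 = c^3 + 3*c^2 + 3*c + 1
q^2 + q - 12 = (q - 3)*(q + 4)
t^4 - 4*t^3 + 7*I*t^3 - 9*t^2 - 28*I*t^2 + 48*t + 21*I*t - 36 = (t - 3)*(t - 1)*(t + 3*I)*(t + 4*I)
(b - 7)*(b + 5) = b^2 - 2*b - 35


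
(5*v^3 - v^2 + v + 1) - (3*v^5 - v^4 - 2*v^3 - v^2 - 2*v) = -3*v^5 + v^4 + 7*v^3 + 3*v + 1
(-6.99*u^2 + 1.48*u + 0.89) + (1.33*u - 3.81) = -6.99*u^2 + 2.81*u - 2.92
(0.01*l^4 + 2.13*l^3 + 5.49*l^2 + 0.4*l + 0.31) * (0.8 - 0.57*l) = -0.0057*l^5 - 1.2061*l^4 - 1.4253*l^3 + 4.164*l^2 + 0.1433*l + 0.248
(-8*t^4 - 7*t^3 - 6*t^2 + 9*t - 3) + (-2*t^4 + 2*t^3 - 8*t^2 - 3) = -10*t^4 - 5*t^3 - 14*t^2 + 9*t - 6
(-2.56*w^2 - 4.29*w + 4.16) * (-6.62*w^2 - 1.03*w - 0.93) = 16.9472*w^4 + 31.0366*w^3 - 20.7397*w^2 - 0.295100000000001*w - 3.8688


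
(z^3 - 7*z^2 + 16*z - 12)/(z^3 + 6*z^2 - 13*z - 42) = (z^2 - 4*z + 4)/(z^2 + 9*z + 14)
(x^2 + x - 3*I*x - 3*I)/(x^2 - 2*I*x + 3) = (x + 1)/(x + I)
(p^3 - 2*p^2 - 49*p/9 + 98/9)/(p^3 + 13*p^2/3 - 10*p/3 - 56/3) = (p - 7/3)/(p + 4)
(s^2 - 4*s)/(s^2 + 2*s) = (s - 4)/(s + 2)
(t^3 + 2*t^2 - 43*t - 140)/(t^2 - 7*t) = t + 9 + 20/t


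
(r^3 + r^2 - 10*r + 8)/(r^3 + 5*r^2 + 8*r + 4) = (r^3 + r^2 - 10*r + 8)/(r^3 + 5*r^2 + 8*r + 4)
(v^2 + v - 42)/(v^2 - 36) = (v + 7)/(v + 6)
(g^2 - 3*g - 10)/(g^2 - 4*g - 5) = (g + 2)/(g + 1)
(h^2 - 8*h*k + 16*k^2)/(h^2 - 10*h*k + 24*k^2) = (h - 4*k)/(h - 6*k)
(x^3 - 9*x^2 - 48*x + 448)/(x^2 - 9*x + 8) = (x^2 - x - 56)/(x - 1)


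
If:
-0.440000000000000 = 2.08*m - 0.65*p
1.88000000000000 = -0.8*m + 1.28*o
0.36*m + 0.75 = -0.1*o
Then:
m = -2.12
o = 0.14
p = -6.12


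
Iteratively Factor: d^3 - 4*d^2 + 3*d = (d)*(d^2 - 4*d + 3) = d*(d - 3)*(d - 1)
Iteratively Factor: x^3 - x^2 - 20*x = (x - 5)*(x^2 + 4*x) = x*(x - 5)*(x + 4)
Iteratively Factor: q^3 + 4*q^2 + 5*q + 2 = (q + 2)*(q^2 + 2*q + 1) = (q + 1)*(q + 2)*(q + 1)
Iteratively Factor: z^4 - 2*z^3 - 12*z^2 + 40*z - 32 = (z - 2)*(z^3 - 12*z + 16) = (z - 2)^2*(z^2 + 2*z - 8) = (z - 2)^2*(z + 4)*(z - 2)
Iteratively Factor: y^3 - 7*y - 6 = (y + 2)*(y^2 - 2*y - 3) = (y + 1)*(y + 2)*(y - 3)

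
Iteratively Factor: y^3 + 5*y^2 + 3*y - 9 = (y + 3)*(y^2 + 2*y - 3) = (y + 3)^2*(y - 1)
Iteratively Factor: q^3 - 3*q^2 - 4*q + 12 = (q - 3)*(q^2 - 4) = (q - 3)*(q + 2)*(q - 2)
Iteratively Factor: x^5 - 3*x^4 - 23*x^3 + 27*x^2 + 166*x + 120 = (x + 1)*(x^4 - 4*x^3 - 19*x^2 + 46*x + 120) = (x + 1)*(x + 2)*(x^3 - 6*x^2 - 7*x + 60) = (x + 1)*(x + 2)*(x + 3)*(x^2 - 9*x + 20) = (x - 4)*(x + 1)*(x + 2)*(x + 3)*(x - 5)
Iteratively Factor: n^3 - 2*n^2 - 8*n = (n)*(n^2 - 2*n - 8) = n*(n + 2)*(n - 4)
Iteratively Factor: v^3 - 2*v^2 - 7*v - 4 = (v + 1)*(v^2 - 3*v - 4) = (v - 4)*(v + 1)*(v + 1)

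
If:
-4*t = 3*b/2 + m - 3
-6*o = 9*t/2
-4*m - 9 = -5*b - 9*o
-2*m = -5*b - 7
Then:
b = 709/56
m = 3937/112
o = 537/56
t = -179/14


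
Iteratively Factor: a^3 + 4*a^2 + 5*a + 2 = (a + 1)*(a^2 + 3*a + 2) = (a + 1)^2*(a + 2)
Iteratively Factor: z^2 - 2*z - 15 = (z + 3)*(z - 5)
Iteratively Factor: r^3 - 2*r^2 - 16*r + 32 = (r - 4)*(r^2 + 2*r - 8) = (r - 4)*(r - 2)*(r + 4)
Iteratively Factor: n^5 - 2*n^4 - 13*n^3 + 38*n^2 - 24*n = (n + 4)*(n^4 - 6*n^3 + 11*n^2 - 6*n) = (n - 1)*(n + 4)*(n^3 - 5*n^2 + 6*n) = (n - 2)*(n - 1)*(n + 4)*(n^2 - 3*n) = (n - 3)*(n - 2)*(n - 1)*(n + 4)*(n)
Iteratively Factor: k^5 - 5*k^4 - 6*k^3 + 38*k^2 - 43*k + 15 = (k + 3)*(k^4 - 8*k^3 + 18*k^2 - 16*k + 5) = (k - 5)*(k + 3)*(k^3 - 3*k^2 + 3*k - 1) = (k - 5)*(k - 1)*(k + 3)*(k^2 - 2*k + 1) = (k - 5)*(k - 1)^2*(k + 3)*(k - 1)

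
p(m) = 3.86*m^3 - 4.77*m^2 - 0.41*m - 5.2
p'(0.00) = -0.41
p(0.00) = -5.20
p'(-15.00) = 2748.19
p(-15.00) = -14099.80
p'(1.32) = 7.17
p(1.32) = -5.17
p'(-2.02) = 66.11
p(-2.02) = -55.65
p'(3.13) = 83.18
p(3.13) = 65.15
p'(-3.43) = 168.55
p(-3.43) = -215.68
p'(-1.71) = 49.76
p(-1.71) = -37.75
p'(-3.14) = 143.72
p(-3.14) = -170.45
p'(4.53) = 194.01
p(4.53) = 253.88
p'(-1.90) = 59.52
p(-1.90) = -48.12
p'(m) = 11.58*m^2 - 9.54*m - 0.41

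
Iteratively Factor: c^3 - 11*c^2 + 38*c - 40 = (c - 2)*(c^2 - 9*c + 20) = (c - 5)*(c - 2)*(c - 4)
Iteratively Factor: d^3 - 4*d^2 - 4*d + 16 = (d - 2)*(d^2 - 2*d - 8) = (d - 4)*(d - 2)*(d + 2)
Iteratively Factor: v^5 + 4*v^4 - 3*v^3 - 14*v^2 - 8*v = (v + 1)*(v^4 + 3*v^3 - 6*v^2 - 8*v) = v*(v + 1)*(v^3 + 3*v^2 - 6*v - 8) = v*(v + 1)^2*(v^2 + 2*v - 8) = v*(v - 2)*(v + 1)^2*(v + 4)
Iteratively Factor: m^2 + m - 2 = (m - 1)*(m + 2)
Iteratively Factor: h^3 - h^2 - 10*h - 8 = (h - 4)*(h^2 + 3*h + 2) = (h - 4)*(h + 1)*(h + 2)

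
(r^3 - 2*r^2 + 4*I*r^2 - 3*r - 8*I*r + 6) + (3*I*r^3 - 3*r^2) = r^3 + 3*I*r^3 - 5*r^2 + 4*I*r^2 - 3*r - 8*I*r + 6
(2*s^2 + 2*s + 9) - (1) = 2*s^2 + 2*s + 8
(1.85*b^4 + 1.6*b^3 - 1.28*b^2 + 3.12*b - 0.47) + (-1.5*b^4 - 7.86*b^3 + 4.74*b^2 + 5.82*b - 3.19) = 0.35*b^4 - 6.26*b^3 + 3.46*b^2 + 8.94*b - 3.66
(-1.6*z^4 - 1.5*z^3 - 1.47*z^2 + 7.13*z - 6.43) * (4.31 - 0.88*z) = 1.408*z^5 - 5.576*z^4 - 5.1714*z^3 - 12.6101*z^2 + 36.3887*z - 27.7133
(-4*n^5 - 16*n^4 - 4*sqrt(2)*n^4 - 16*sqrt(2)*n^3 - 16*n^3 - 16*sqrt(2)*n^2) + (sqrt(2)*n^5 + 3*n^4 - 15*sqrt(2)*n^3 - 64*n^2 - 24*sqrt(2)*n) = -4*n^5 + sqrt(2)*n^5 - 13*n^4 - 4*sqrt(2)*n^4 - 31*sqrt(2)*n^3 - 16*n^3 - 64*n^2 - 16*sqrt(2)*n^2 - 24*sqrt(2)*n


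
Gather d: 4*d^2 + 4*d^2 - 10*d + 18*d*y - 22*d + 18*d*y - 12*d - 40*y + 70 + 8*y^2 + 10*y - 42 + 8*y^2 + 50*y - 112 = 8*d^2 + d*(36*y - 44) + 16*y^2 + 20*y - 84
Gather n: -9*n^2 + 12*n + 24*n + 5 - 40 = -9*n^2 + 36*n - 35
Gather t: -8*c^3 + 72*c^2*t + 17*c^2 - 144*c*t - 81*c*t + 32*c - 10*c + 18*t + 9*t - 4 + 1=-8*c^3 + 17*c^2 + 22*c + t*(72*c^2 - 225*c + 27) - 3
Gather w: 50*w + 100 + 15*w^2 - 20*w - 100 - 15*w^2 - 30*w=0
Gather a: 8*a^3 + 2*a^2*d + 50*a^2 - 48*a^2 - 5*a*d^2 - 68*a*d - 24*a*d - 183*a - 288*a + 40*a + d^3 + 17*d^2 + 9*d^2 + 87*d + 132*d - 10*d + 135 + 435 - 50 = 8*a^3 + a^2*(2*d + 2) + a*(-5*d^2 - 92*d - 431) + d^3 + 26*d^2 + 209*d + 520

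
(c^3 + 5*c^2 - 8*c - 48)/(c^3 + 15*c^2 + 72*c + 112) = (c - 3)/(c + 7)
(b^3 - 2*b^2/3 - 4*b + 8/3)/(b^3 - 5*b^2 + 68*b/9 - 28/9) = 3*(b + 2)/(3*b - 7)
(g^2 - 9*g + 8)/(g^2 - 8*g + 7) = (g - 8)/(g - 7)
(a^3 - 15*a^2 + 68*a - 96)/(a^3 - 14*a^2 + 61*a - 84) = (a - 8)/(a - 7)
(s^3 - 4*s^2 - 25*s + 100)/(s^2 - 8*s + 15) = (s^2 + s - 20)/(s - 3)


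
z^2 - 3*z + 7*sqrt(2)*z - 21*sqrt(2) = (z - 3)*(z + 7*sqrt(2))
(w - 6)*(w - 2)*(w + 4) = w^3 - 4*w^2 - 20*w + 48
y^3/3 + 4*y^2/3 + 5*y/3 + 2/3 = (y/3 + 1/3)*(y + 1)*(y + 2)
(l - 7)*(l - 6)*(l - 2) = l^3 - 15*l^2 + 68*l - 84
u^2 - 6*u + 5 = (u - 5)*(u - 1)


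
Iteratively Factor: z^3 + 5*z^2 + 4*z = (z)*(z^2 + 5*z + 4) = z*(z + 1)*(z + 4)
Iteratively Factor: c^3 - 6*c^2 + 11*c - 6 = (c - 1)*(c^2 - 5*c + 6) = (c - 2)*(c - 1)*(c - 3)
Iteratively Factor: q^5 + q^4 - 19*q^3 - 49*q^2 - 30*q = (q - 5)*(q^4 + 6*q^3 + 11*q^2 + 6*q) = (q - 5)*(q + 3)*(q^3 + 3*q^2 + 2*q) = (q - 5)*(q + 2)*(q + 3)*(q^2 + q) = q*(q - 5)*(q + 2)*(q + 3)*(q + 1)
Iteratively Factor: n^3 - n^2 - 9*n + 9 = (n - 3)*(n^2 + 2*n - 3) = (n - 3)*(n + 3)*(n - 1)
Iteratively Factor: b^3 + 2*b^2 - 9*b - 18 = (b + 3)*(b^2 - b - 6) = (b + 2)*(b + 3)*(b - 3)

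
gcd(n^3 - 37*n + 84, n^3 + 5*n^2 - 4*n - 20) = 1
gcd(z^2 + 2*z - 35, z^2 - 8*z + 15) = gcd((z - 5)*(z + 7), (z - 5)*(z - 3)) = z - 5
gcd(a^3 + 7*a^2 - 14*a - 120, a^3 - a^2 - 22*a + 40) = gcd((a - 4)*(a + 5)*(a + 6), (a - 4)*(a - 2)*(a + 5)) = a^2 + a - 20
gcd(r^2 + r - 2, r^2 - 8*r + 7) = r - 1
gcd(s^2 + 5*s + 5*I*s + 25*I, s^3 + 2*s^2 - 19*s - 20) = s + 5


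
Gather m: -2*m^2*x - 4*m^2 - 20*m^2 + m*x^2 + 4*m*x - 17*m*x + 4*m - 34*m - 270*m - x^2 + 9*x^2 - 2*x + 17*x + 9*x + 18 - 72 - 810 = m^2*(-2*x - 24) + m*(x^2 - 13*x - 300) + 8*x^2 + 24*x - 864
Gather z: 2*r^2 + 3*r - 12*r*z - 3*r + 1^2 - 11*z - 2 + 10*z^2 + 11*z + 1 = 2*r^2 - 12*r*z + 10*z^2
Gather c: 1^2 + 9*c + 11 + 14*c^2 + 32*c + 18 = 14*c^2 + 41*c + 30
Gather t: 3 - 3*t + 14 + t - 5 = 12 - 2*t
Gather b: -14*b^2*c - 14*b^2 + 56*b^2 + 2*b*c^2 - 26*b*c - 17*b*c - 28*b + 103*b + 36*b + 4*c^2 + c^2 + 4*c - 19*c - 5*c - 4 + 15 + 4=b^2*(42 - 14*c) + b*(2*c^2 - 43*c + 111) + 5*c^2 - 20*c + 15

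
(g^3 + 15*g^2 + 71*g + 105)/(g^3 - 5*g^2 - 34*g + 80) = (g^2 + 10*g + 21)/(g^2 - 10*g + 16)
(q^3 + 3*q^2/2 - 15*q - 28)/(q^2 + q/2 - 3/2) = (2*q^3 + 3*q^2 - 30*q - 56)/(2*q^2 + q - 3)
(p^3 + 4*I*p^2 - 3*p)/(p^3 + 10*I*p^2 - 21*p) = (p + I)/(p + 7*I)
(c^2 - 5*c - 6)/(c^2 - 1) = (c - 6)/(c - 1)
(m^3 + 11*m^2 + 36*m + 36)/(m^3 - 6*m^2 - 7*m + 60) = (m^2 + 8*m + 12)/(m^2 - 9*m + 20)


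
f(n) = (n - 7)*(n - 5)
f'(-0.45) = -12.90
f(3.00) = 8.00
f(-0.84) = 45.79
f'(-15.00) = -42.00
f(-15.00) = 440.00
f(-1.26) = 51.71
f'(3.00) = -6.00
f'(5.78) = -0.44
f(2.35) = 12.32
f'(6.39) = 0.78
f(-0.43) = 40.34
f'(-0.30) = -12.60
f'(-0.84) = -13.68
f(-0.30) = 38.69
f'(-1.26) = -14.52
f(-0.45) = 40.60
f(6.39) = -0.85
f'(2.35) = -7.30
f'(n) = 2*n - 12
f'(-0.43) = -12.86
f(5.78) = -0.95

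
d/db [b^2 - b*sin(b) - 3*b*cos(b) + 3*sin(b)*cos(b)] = 3*b*sin(b) - b*cos(b) + 2*b - sin(b) - 3*cos(b) + 3*cos(2*b)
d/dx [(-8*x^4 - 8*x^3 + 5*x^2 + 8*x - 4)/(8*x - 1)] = 2*(-96*x^4 - 48*x^3 + 32*x^2 - 5*x + 12)/(64*x^2 - 16*x + 1)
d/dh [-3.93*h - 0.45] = -3.93000000000000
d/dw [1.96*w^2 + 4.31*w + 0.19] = 3.92*w + 4.31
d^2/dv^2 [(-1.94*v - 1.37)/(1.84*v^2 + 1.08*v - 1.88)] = (-(1.94*v + 1.37)*(3.68*v + 1.08)*(7.36*v + 2.16) + (21.4176*v + 9.232)*(1.84*v^2 + 1.08*v - 1.88))/(1.84*v^2 + 1.08*v - 1.88)^3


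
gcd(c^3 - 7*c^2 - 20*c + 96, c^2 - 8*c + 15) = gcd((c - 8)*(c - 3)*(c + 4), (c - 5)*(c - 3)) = c - 3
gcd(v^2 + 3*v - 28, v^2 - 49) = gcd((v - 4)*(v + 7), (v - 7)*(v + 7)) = v + 7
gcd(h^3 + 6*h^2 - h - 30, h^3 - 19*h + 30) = h^2 + 3*h - 10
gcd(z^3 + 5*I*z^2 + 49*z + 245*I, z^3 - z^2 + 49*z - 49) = z^2 + 49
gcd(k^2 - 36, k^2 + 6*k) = k + 6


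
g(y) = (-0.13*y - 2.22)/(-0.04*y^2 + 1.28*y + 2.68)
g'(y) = (-0.13*y - 2.22)*(0.08*y - 1.28)/(-0.04*y^2 + 1.28*y + 2.68)^2 - 0.13/(-0.04*y^2 + 1.28*y + 2.68)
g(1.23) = -0.57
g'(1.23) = 0.13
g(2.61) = -0.45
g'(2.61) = 0.06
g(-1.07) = -1.65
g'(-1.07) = 1.67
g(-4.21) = 0.49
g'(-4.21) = 0.27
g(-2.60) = 2.05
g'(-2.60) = 3.46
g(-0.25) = -0.93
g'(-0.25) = 0.46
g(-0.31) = -0.96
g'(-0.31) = 0.49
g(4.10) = -0.38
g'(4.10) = 0.03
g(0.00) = -0.83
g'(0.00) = 0.35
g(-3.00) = 1.20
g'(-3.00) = 1.29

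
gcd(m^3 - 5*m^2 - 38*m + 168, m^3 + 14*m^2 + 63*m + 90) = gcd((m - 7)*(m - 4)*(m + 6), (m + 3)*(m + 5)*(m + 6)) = m + 6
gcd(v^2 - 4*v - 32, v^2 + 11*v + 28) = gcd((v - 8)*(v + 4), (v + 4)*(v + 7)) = v + 4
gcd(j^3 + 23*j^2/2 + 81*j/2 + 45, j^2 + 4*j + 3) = j + 3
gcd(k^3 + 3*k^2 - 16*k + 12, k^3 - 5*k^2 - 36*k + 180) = k + 6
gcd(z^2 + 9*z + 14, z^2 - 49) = z + 7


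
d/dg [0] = 0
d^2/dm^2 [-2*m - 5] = 0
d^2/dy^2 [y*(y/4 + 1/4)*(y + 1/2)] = 3*y/2 + 3/4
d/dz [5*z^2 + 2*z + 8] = 10*z + 2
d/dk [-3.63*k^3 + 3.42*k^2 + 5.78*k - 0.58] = -10.89*k^2 + 6.84*k + 5.78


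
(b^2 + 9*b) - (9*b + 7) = b^2 - 7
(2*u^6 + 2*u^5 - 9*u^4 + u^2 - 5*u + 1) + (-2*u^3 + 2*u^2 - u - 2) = 2*u^6 + 2*u^5 - 9*u^4 - 2*u^3 + 3*u^2 - 6*u - 1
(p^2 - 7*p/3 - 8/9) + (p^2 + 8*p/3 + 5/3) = 2*p^2 + p/3 + 7/9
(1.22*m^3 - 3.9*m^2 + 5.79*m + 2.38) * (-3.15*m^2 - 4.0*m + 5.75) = -3.843*m^5 + 7.405*m^4 + 4.3765*m^3 - 53.082*m^2 + 23.7725*m + 13.685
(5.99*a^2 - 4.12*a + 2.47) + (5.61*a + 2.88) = 5.99*a^2 + 1.49*a + 5.35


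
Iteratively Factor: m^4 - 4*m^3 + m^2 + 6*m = (m)*(m^3 - 4*m^2 + m + 6) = m*(m - 2)*(m^2 - 2*m - 3) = m*(m - 2)*(m + 1)*(m - 3)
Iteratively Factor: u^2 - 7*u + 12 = (u - 4)*(u - 3)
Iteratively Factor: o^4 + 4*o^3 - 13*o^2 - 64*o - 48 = (o + 3)*(o^3 + o^2 - 16*o - 16) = (o + 1)*(o + 3)*(o^2 - 16) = (o - 4)*(o + 1)*(o + 3)*(o + 4)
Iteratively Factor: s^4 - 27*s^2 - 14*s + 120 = (s + 4)*(s^3 - 4*s^2 - 11*s + 30) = (s - 2)*(s + 4)*(s^2 - 2*s - 15) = (s - 2)*(s + 3)*(s + 4)*(s - 5)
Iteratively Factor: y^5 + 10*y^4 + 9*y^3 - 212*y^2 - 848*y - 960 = (y + 4)*(y^4 + 6*y^3 - 15*y^2 - 152*y - 240) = (y + 4)^2*(y^3 + 2*y^2 - 23*y - 60) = (y + 3)*(y + 4)^2*(y^2 - y - 20) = (y - 5)*(y + 3)*(y + 4)^2*(y + 4)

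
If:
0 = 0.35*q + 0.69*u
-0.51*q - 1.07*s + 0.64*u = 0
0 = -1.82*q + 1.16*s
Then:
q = 0.00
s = 0.00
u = 0.00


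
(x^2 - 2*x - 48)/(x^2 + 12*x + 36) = (x - 8)/(x + 6)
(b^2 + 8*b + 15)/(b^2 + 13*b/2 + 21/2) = 2*(b + 5)/(2*b + 7)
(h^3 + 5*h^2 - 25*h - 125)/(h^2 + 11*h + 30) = (h^2 - 25)/(h + 6)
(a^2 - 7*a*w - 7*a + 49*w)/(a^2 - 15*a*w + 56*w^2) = (7 - a)/(-a + 8*w)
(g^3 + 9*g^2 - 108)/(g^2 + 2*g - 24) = (g^2 + 3*g - 18)/(g - 4)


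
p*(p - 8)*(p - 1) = p^3 - 9*p^2 + 8*p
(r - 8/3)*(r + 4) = r^2 + 4*r/3 - 32/3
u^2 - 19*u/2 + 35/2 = (u - 7)*(u - 5/2)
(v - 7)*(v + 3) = v^2 - 4*v - 21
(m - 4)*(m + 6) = m^2 + 2*m - 24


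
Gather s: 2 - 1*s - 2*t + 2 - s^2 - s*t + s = -s^2 - s*t - 2*t + 4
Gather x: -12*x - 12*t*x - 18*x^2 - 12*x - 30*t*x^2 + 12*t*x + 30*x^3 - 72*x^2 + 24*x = 30*x^3 + x^2*(-30*t - 90)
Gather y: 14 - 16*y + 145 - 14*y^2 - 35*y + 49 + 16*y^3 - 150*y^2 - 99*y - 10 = 16*y^3 - 164*y^2 - 150*y + 198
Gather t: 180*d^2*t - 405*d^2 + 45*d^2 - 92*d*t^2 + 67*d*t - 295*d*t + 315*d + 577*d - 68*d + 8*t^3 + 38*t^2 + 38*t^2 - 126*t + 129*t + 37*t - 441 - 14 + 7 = -360*d^2 + 824*d + 8*t^3 + t^2*(76 - 92*d) + t*(180*d^2 - 228*d + 40) - 448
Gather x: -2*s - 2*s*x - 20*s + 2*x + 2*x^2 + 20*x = -22*s + 2*x^2 + x*(22 - 2*s)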